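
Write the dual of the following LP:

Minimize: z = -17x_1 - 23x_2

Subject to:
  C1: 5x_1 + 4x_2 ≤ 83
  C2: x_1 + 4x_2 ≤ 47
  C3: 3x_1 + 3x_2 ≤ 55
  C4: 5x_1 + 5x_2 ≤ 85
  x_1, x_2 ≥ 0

Primal min cᵀx s.t. Ax ≤ b, x ≥ 0  →  Dual max −bᵀy s.t. Aᵀy ≥ −c, y ≥ 0.

Maximize: z = -83y1 - 47y2 - 55y3 - 85y4

Subject to:
  5y1 + y2 + 3y3 + 5y4 ≥ 17
  4y1 + 4y2 + 3y3 + 5y4 ≥ 23
  y1, y2, y3, y4 ≥ 0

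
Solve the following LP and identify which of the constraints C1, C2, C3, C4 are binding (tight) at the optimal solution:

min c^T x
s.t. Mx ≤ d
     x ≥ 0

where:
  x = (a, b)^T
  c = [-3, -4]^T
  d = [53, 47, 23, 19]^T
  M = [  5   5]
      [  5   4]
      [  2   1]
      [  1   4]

At a = 7, b = 3, compute slack b - a·x for each constraint:
  C1: 53 − 50 = 3  (slack)
  C2: 47 − 47 = 0  (binding)
  C3: 23 − 17 = 6  (slack)
  C4: 19 − 19 = 0  (binding)

Optimal: a = 7, b = 3
Binding: C2, C4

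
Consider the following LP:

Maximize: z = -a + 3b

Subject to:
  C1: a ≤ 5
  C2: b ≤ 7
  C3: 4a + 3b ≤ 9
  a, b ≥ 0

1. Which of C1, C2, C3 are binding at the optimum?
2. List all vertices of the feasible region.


1. C3
2. (0, 0), (2.25, 0), (0, 3)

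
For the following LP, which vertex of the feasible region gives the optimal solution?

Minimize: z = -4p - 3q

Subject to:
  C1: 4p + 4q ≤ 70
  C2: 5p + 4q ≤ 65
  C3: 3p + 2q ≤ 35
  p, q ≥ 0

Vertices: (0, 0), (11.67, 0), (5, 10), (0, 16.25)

Evaluate the objective at each vertex of the feasible region:
  z(0, 0) = 0
  z(11.67, 0) = -46.67
  z(5, 10) = -50  ←
  z(0, 16.25) = -48.75
The minimum is at p = 5, q = 10.

(5, 10)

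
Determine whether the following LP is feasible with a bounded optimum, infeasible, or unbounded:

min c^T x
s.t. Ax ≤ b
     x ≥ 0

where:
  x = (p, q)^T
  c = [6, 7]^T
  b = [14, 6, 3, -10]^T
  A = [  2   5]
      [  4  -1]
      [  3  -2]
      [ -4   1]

Infeasible (no feasible solution exists)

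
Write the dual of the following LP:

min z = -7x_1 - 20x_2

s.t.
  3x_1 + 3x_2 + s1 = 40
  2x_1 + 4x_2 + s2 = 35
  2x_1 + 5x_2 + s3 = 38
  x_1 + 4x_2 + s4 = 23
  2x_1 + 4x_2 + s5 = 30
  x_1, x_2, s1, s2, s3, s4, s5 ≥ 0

Primal min cᵀx s.t. Ax ≤ b, x ≥ 0  →  Dual max −bᵀy s.t. Aᵀy ≥ −c, y ≥ 0.

Maximize: z = -40y1 - 35y2 - 38y3 - 23y4 - 30y5

Subject to:
  3y1 + 2y2 + 2y3 + y4 + 2y5 ≥ 7
  3y1 + 4y2 + 5y3 + 4y4 + 4y5 ≥ 20
  y1, y2, y3, y4, y5 ≥ 0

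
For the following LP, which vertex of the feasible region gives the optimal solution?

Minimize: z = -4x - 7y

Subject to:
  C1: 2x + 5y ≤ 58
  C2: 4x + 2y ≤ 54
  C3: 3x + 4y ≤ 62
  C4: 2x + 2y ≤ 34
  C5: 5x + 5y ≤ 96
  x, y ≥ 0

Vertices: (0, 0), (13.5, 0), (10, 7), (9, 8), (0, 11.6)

Evaluate the objective at each vertex of the feasible region:
  z(0, 0) = 0
  z(13.5, 0) = -54
  z(10, 7) = -89
  z(9, 8) = -92  ←
  z(0, 11.6) = -81.2
The minimum is at x = 9, y = 8.

(9, 8)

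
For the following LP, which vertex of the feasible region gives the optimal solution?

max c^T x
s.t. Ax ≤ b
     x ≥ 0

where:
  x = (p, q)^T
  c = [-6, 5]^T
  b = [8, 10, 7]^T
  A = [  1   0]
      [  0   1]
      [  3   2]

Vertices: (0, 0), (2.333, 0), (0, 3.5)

Evaluate the objective at each vertex of the feasible region:
  z(0, 0) = 0
  z(2.333, 0) = -14
  z(0, 3.5) = 17.5  ←
The maximum is at p = 0, q = 3.5.

(0, 3.5)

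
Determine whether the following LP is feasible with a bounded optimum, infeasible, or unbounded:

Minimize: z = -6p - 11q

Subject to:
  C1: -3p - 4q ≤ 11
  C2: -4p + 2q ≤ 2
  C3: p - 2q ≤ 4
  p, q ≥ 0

Unbounded (objective can decrease without bound)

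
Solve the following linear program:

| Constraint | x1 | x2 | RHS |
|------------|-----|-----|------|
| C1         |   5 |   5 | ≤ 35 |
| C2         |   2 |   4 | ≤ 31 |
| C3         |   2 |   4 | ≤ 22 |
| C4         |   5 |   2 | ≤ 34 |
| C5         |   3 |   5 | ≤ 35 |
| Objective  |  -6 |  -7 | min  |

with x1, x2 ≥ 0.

Evaluate the objective at each vertex of the feasible region:
  z(0, 0) = 0
  z(6.8, 0) = -40.8
  z(6.667, 0.3333) = -42.33
  z(3, 4) = -46  ←
  z(0, 5.5) = -38.5
The minimum is at x1 = 3, x2 = 4.

x1 = 3, x2 = 4, z = -46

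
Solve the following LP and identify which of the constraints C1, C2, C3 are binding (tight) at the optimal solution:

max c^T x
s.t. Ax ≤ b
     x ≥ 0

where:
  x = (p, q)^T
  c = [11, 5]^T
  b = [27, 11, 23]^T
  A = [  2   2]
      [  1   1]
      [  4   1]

At p = 4, q = 7, compute slack b - a·x for each constraint:
  C1: 27 − 22 = 5  (slack)
  C2: 11 − 11 = 0  (binding)
  C3: 23 − 23 = 0  (binding)

Optimal: p = 4, q = 7
Binding: C2, C3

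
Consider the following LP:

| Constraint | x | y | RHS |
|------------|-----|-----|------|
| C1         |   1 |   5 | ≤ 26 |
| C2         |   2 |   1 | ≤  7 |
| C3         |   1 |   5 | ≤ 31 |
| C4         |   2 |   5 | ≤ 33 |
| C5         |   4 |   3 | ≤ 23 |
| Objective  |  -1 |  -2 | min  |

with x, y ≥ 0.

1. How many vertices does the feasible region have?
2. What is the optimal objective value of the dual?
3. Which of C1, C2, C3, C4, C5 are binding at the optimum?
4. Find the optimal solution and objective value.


1. 4
2. -11
3. C1, C2
4. x = 1, y = 5, z = -11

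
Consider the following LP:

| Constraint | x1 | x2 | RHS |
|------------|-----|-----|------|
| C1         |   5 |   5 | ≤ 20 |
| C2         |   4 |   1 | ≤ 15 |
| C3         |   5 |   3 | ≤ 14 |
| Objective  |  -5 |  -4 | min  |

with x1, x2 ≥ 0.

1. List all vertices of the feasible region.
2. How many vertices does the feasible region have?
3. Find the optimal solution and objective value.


1. (0, 0), (2.8, 0), (1, 3), (0, 4)
2. 4
3. x1 = 1, x2 = 3, z = -17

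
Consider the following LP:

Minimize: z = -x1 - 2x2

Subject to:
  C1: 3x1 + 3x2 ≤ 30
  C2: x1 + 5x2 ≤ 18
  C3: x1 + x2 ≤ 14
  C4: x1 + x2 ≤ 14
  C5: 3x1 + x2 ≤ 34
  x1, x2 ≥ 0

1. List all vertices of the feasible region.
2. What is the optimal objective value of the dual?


1. (0, 0), (10, 0), (8, 2), (0, 3.6)
2. -12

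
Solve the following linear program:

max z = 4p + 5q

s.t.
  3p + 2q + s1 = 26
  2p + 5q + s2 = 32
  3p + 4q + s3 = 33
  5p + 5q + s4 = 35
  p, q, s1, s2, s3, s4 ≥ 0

Evaluate the objective at each vertex of the feasible region:
  z(0, 0) = 0
  z(7, 0) = 28
  z(1, 6) = 34  ←
  z(0, 6.4) = 32
The maximum is at p = 1, q = 6.

p = 1, q = 6, z = 34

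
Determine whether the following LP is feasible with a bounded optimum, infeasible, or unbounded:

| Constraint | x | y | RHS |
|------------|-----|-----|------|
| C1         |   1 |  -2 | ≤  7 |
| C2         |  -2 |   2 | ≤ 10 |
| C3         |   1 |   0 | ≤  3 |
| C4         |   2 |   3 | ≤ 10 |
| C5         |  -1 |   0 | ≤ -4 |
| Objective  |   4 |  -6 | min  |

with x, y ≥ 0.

Infeasible (no feasible solution exists)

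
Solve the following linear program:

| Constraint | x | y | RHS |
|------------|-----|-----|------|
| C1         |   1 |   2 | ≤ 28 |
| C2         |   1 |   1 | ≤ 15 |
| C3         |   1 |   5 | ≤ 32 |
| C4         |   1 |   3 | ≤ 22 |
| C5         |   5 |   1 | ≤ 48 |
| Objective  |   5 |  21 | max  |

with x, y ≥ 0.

Evaluate the objective at each vertex of the feasible region:
  z(0, 0) = 0
  z(9.6, 0) = 48
  z(8.714, 4.429) = 136.6
  z(7, 5) = 140  ←
  z(0, 6.4) = 134.4
The maximum is at x = 7, y = 5.

x = 7, y = 5, z = 140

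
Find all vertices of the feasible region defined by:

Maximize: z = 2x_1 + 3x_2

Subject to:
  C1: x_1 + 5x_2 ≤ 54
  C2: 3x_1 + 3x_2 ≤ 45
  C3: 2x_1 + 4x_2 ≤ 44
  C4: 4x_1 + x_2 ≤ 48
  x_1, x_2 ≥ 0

(0, 0), (12, 0), (11, 4), (8, 7), (0.6667, 10.67), (0, 10.8)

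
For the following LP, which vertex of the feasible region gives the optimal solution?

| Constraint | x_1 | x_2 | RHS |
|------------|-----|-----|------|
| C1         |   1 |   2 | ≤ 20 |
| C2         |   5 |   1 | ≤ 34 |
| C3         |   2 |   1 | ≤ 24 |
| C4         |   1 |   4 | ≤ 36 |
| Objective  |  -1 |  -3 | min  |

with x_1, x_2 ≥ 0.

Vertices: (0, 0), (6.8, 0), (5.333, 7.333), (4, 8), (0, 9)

Evaluate the objective at each vertex of the feasible region:
  z(0, 0) = 0
  z(6.8, 0) = -6.8
  z(5.333, 7.333) = -27.33
  z(4, 8) = -28  ←
  z(0, 9) = -27
The minimum is at x_1 = 4, x_2 = 8.

(4, 8)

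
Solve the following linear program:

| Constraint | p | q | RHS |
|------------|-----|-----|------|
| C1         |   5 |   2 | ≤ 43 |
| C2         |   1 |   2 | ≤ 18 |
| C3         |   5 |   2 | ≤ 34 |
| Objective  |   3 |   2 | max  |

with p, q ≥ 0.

Evaluate the objective at each vertex of the feasible region:
  z(0, 0) = 0
  z(6.8, 0) = 20.4
  z(4, 7) = 26  ←
  z(0, 9) = 18
The maximum is at p = 4, q = 7.

p = 4, q = 7, z = 26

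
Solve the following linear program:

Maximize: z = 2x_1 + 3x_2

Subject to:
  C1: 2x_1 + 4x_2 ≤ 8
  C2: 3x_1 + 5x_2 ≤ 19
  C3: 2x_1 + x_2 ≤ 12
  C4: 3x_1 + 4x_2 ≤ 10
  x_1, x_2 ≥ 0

Evaluate the objective at each vertex of the feasible region:
  z(0, 0) = 0
  z(3.333, 0) = 6.667
  z(2, 1) = 7  ←
  z(0, 2) = 6
The maximum is at x_1 = 2, x_2 = 1.

x_1 = 2, x_2 = 1, z = 7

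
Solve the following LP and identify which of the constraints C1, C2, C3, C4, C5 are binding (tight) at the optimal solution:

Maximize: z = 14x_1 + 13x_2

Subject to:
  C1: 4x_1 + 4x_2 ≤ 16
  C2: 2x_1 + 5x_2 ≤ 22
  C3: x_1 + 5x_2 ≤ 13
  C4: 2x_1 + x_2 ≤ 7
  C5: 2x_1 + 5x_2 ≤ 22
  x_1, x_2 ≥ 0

At x_1 = 3, x_2 = 1, compute slack b - a·x for each constraint:
  C1: 16 − 16 = 0  (binding)
  C2: 22 − 11 = 11  (slack)
  C3: 13 − 8 = 5  (slack)
  C4: 7 − 7 = 0  (binding)
  C5: 22 − 11 = 11  (slack)

Optimal: x_1 = 3, x_2 = 1
Binding: C1, C4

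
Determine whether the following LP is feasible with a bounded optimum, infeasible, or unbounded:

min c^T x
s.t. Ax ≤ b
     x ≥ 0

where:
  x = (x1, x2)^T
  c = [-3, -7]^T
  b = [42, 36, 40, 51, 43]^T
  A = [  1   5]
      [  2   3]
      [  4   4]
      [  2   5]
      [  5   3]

Feasible with a bounded optimal solution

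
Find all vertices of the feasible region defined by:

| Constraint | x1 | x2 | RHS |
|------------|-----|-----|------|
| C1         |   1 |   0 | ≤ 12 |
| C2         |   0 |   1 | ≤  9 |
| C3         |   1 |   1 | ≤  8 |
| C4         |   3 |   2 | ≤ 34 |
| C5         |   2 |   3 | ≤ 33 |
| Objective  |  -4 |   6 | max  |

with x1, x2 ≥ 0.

(0, 0), (8, 0), (0, 8)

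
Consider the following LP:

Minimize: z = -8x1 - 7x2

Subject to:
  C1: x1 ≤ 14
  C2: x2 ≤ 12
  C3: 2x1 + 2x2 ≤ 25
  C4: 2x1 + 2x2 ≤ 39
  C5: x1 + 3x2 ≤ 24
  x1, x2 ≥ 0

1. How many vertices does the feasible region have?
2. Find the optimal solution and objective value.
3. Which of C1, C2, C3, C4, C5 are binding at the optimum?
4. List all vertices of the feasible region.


1. 4
2. x1 = 12.5, x2 = 0, z = -100
3. C3
4. (0, 0), (12.5, 0), (6.75, 5.75), (0, 8)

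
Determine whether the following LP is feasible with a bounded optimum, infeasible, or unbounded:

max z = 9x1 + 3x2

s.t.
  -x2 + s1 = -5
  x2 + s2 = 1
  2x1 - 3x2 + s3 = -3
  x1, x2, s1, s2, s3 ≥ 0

Infeasible (no feasible solution exists)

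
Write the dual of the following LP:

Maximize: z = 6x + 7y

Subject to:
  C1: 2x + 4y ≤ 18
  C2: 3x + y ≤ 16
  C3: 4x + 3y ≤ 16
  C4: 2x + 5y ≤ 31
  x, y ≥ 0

Primal max cᵀx s.t. Ax ≤ b, x ≥ 0  →  Dual min bᵀy s.t. Aᵀy ≥ c, y ≥ 0.

Minimize: z = 18y1 + 16y2 + 16y3 + 31y4

Subject to:
  2y1 + 3y2 + 4y3 + 2y4 ≥ 6
  4y1 + y2 + 3y3 + 5y4 ≥ 7
  y1, y2, y3, y4 ≥ 0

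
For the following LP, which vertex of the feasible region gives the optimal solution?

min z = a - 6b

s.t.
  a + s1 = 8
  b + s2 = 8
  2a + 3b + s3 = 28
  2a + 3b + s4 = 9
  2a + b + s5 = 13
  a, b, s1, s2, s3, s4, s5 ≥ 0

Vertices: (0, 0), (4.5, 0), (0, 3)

Evaluate the objective at each vertex of the feasible region:
  z(0, 0) = 0
  z(4.5, 0) = 4.5
  z(0, 3) = -18  ←
The minimum is at a = 0, b = 3.

(0, 3)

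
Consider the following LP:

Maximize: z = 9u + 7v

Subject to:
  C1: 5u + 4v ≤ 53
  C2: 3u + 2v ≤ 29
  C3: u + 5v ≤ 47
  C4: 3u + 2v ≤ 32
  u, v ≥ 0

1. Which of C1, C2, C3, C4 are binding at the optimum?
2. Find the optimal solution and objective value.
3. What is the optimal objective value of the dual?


1. C1, C2
2. u = 5, v = 7, z = 94
3. 94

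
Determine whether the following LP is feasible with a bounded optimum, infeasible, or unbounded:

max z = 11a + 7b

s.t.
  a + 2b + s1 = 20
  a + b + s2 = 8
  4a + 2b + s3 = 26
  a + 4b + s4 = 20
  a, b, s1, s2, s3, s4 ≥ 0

Feasible with a bounded optimal solution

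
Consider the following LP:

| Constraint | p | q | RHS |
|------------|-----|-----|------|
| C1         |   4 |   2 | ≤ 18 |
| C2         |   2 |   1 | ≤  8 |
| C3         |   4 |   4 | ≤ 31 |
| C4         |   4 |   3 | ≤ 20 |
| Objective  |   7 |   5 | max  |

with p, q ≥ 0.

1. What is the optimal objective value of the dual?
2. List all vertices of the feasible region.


1. 34
2. (0, 0), (4, 0), (2, 4), (0, 6.667)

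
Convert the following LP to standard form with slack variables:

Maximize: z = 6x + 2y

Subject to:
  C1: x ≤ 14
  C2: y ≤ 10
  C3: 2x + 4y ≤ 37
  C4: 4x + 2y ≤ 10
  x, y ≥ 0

max z = 6x + 2y

s.t.
  x + s1 = 14
  y + s2 = 10
  2x + 4y + s3 = 37
  4x + 2y + s4 = 10
  x, y, s1, s2, s3, s4 ≥ 0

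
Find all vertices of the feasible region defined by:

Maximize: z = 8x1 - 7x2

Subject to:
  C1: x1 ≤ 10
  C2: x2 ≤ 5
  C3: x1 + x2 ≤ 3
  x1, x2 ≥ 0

(0, 0), (3, 0), (0, 3)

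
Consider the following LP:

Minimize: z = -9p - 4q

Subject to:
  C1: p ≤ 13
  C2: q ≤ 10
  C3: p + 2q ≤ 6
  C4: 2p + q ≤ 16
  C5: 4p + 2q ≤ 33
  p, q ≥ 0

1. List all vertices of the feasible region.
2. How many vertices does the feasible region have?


1. (0, 0), (6, 0), (0, 3)
2. 3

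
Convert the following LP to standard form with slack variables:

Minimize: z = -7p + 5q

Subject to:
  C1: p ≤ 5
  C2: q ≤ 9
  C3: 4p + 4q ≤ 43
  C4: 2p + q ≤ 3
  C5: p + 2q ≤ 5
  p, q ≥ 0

min z = -7p + 5q

s.t.
  p + s1 = 5
  q + s2 = 9
  4p + 4q + s3 = 43
  2p + q + s4 = 3
  p + 2q + s5 = 5
  p, q, s1, s2, s3, s4, s5 ≥ 0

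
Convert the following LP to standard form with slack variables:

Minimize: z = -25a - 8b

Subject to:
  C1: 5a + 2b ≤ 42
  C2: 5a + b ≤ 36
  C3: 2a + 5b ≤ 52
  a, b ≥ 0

min z = -25a - 8b

s.t.
  5a + 2b + s1 = 42
  5a + b + s2 = 36
  2a + 5b + s3 = 52
  a, b, s1, s2, s3 ≥ 0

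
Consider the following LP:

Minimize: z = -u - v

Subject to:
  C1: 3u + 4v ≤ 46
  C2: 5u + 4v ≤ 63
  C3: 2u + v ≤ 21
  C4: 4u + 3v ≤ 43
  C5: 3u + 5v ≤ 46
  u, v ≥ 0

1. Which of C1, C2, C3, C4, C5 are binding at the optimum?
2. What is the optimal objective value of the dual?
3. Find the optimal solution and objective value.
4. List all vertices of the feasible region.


1. C4, C5
2. -12
3. u = 7, v = 5, z = -12
4. (0, 0), (10.5, 0), (10, 1), (7, 5), (0, 9.2)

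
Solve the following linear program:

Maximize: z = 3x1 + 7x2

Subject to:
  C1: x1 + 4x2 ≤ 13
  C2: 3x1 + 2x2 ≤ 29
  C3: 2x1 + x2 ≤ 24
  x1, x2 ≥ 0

Evaluate the objective at each vertex of the feasible region:
  z(0, 0) = 0
  z(9.667, 0) = 29
  z(9, 1) = 34  ←
  z(0, 3.25) = 22.75
The maximum is at x1 = 9, x2 = 1.

x1 = 9, x2 = 1, z = 34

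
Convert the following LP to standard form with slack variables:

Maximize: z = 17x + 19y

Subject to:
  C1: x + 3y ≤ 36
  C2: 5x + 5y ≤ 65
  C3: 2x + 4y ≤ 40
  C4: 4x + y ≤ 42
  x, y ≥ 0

max z = 17x + 19y

s.t.
  x + 3y + s1 = 36
  5x + 5y + s2 = 65
  2x + 4y + s3 = 40
  4x + y + s4 = 42
  x, y, s1, s2, s3, s4 ≥ 0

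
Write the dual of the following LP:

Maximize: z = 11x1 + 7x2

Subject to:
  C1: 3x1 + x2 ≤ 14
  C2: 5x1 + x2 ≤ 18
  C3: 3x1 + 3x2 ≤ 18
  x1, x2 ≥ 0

Primal max cᵀx s.t. Ax ≤ b, x ≥ 0  →  Dual min bᵀy s.t. Aᵀy ≥ c, y ≥ 0.

Minimize: z = 14y1 + 18y2 + 18y3

Subject to:
  3y1 + 5y2 + 3y3 ≥ 11
  y1 + y2 + 3y3 ≥ 7
  y1, y2, y3 ≥ 0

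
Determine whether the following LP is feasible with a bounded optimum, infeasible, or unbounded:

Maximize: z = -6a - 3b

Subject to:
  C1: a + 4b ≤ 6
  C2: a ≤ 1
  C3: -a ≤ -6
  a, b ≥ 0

Infeasible (no feasible solution exists)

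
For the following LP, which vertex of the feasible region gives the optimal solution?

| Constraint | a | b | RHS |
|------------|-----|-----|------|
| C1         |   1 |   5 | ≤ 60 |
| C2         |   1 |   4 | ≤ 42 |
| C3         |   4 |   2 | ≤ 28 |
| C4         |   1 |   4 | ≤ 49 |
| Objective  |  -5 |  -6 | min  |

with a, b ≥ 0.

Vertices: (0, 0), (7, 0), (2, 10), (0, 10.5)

Evaluate the objective at each vertex of the feasible region:
  z(0, 0) = 0
  z(7, 0) = -35
  z(2, 10) = -70  ←
  z(0, 10.5) = -63
The minimum is at a = 2, b = 10.

(2, 10)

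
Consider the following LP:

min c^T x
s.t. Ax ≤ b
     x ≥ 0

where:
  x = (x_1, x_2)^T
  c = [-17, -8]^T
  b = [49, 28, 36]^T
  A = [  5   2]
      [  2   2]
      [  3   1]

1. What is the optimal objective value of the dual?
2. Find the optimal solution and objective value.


1. -175
2. x_1 = 7, x_2 = 7, z = -175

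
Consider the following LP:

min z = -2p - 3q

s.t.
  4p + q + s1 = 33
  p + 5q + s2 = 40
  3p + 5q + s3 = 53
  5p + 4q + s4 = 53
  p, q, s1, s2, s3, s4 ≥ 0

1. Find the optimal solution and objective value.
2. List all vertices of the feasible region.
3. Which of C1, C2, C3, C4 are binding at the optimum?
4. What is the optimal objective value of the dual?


1. p = 5, q = 7, z = -31
2. (0, 0), (8.25, 0), (7.182, 4.273), (5, 7), (0, 8)
3. C2, C4
4. -31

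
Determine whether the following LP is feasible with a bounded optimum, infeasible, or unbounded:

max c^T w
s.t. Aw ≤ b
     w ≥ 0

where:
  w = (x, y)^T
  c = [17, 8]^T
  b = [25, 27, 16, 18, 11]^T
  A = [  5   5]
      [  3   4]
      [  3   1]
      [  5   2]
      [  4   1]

Feasible with a bounded optimal solution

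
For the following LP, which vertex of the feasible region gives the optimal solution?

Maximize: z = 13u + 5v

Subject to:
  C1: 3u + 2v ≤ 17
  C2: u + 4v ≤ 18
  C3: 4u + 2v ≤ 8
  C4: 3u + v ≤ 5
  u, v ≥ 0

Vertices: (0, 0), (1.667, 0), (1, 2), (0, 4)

Evaluate the objective at each vertex of the feasible region:
  z(0, 0) = 0
  z(1.667, 0) = 21.67
  z(1, 2) = 23  ←
  z(0, 4) = 20
The maximum is at u = 1, v = 2.

(1, 2)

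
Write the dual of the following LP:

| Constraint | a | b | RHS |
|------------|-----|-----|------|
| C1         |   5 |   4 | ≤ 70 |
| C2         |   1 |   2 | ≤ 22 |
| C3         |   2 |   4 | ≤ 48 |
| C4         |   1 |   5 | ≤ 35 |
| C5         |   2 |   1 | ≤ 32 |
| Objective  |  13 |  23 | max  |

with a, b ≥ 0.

Primal max cᵀx s.t. Ax ≤ b, x ≥ 0  →  Dual min bᵀy s.t. Aᵀy ≥ c, y ≥ 0.

Minimize: z = 70y1 + 22y2 + 48y3 + 35y4 + 32y5

Subject to:
  5y1 + y2 + 2y3 + y4 + 2y5 ≥ 13
  4y1 + 2y2 + 4y3 + 5y4 + y5 ≥ 23
  y1, y2, y3, y4, y5 ≥ 0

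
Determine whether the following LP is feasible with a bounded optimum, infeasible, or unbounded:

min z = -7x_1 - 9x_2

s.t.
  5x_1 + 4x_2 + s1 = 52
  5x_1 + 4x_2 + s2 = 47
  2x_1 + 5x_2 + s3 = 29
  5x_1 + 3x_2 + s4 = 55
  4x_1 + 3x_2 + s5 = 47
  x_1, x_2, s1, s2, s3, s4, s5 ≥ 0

Feasible with a bounded optimal solution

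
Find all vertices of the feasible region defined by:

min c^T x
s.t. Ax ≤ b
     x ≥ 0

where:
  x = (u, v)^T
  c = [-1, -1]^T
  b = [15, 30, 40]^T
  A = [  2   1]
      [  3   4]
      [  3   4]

(0, 0), (7.5, 0), (6, 3), (0, 7.5)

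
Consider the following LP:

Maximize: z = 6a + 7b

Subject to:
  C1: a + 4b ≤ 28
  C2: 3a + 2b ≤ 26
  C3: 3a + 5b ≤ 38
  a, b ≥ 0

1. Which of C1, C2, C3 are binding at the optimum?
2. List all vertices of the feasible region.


1. C2, C3
2. (0, 0), (8.667, 0), (6, 4), (1.714, 6.571), (0, 7)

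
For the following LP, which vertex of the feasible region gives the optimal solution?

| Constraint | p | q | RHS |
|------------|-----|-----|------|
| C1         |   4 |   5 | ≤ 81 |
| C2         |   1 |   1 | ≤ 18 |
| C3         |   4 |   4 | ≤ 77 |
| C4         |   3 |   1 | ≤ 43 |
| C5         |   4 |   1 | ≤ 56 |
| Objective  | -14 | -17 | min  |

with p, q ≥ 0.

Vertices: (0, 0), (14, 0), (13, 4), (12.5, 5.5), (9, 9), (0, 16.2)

Evaluate the objective at each vertex of the feasible region:
  z(0, 0) = 0
  z(14, 0) = -196
  z(13, 4) = -250
  z(12.5, 5.5) = -268.5
  z(9, 9) = -279  ←
  z(0, 16.2) = -275.4
The minimum is at p = 9, q = 9.

(9, 9)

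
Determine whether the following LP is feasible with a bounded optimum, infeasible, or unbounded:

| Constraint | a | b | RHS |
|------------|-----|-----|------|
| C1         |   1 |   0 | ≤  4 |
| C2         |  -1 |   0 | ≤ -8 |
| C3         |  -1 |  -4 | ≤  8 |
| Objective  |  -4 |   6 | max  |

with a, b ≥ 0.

Infeasible (no feasible solution exists)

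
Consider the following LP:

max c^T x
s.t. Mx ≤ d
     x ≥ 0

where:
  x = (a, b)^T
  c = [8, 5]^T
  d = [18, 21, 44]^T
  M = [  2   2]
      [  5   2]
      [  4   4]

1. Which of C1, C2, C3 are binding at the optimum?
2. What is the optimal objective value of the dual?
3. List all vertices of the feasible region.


1. C1, C2
2. 48
3. (0, 0), (4.2, 0), (1, 8), (0, 9)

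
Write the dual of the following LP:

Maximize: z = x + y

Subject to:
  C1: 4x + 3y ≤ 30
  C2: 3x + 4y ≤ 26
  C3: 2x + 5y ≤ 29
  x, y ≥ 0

Primal max cᵀx s.t. Ax ≤ b, x ≥ 0  →  Dual min bᵀy s.t. Aᵀy ≥ c, y ≥ 0.

Minimize: z = 30y1 + 26y2 + 29y3

Subject to:
  4y1 + 3y2 + 2y3 ≥ 1
  3y1 + 4y2 + 5y3 ≥ 1
  y1, y2, y3 ≥ 0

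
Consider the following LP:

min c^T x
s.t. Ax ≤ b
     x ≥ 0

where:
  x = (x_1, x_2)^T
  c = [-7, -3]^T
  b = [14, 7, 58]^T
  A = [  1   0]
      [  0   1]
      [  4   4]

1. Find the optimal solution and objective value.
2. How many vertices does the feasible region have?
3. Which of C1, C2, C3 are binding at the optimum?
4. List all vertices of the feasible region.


1. x_1 = 14, x_2 = 0.5, z = -99.5
2. 5
3. C1, C3
4. (0, 0), (14, 0), (14, 0.5), (7.5, 7), (0, 7)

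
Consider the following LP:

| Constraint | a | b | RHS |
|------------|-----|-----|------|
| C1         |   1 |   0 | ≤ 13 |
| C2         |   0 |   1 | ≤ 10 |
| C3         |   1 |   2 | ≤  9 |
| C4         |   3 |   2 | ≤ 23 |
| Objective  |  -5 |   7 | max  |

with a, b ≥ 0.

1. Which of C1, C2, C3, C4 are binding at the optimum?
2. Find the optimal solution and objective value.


1. C3
2. a = 0, b = 4.5, z = 31.5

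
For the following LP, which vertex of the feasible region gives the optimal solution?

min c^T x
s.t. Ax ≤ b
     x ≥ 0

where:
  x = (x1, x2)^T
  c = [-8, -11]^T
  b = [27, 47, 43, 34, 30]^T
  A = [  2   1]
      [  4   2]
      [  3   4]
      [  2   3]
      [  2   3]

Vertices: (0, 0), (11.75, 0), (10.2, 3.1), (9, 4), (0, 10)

Evaluate the objective at each vertex of the feasible region:
  z(0, 0) = 0
  z(11.75, 0) = -94
  z(10.2, 3.1) = -115.7
  z(9, 4) = -116  ←
  z(0, 10) = -110
The minimum is at x1 = 9, x2 = 4.

(9, 4)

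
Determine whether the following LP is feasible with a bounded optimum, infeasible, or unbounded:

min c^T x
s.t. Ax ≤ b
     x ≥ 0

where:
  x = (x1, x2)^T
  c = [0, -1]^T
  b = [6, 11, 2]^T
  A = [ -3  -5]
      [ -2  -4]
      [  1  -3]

Unbounded (objective can decrease without bound)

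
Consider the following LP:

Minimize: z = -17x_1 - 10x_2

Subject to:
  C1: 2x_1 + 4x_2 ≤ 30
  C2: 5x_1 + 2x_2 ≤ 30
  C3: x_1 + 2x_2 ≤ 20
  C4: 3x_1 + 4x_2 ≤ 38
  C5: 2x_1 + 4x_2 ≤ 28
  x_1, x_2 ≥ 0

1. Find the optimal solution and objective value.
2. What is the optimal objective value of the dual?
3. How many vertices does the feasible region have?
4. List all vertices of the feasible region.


1. x_1 = 4, x_2 = 5, z = -118
2. -118
3. 4
4. (0, 0), (6, 0), (4, 5), (0, 7)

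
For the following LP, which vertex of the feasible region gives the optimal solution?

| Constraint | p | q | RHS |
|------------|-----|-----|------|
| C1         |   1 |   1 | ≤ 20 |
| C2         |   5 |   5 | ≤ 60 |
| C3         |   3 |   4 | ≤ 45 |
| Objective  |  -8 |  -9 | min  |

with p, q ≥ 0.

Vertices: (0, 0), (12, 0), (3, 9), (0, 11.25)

Evaluate the objective at each vertex of the feasible region:
  z(0, 0) = 0
  z(12, 0) = -96
  z(3, 9) = -105  ←
  z(0, 11.25) = -101.2
The minimum is at p = 3, q = 9.

(3, 9)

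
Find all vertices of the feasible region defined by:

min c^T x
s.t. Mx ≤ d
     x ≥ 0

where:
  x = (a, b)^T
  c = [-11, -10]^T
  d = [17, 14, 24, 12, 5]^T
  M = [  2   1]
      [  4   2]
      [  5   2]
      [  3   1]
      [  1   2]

(0, 0), (3.5, 0), (3, 1), (0, 2.5)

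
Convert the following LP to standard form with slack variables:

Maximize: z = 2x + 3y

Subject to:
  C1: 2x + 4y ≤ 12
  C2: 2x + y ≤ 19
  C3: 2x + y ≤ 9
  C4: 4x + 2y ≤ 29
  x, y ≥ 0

max z = 2x + 3y

s.t.
  2x + 4y + s1 = 12
  2x + y + s2 = 19
  2x + y + s3 = 9
  4x + 2y + s4 = 29
  x, y, s1, s2, s3, s4 ≥ 0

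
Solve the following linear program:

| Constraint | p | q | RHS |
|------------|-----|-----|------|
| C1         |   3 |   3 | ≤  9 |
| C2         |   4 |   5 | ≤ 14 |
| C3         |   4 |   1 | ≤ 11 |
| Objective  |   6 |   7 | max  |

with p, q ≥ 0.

Evaluate the objective at each vertex of the feasible region:
  z(0, 0) = 0
  z(2.75, 0) = 16.5
  z(2.667, 0.3333) = 18.33
  z(1, 2) = 20  ←
  z(0, 2.8) = 19.6
The maximum is at p = 1, q = 2.

p = 1, q = 2, z = 20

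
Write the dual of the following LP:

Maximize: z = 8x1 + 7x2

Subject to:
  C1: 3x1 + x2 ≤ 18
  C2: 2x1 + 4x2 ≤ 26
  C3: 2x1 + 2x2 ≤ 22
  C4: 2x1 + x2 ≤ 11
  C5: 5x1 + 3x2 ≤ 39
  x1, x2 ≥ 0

Primal max cᵀx s.t. Ax ≤ b, x ≥ 0  →  Dual min bᵀy s.t. Aᵀy ≥ c, y ≥ 0.

Minimize: z = 18y1 + 26y2 + 22y3 + 11y4 + 39y5

Subject to:
  3y1 + 2y2 + 2y3 + 2y4 + 5y5 ≥ 8
  y1 + 4y2 + 2y3 + y4 + 3y5 ≥ 7
  y1, y2, y3, y4, y5 ≥ 0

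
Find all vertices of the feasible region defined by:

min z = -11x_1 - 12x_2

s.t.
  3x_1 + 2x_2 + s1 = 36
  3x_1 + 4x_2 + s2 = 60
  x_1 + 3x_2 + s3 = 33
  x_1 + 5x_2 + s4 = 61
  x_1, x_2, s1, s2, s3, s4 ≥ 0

(0, 0), (12, 0), (6, 9), (0, 11)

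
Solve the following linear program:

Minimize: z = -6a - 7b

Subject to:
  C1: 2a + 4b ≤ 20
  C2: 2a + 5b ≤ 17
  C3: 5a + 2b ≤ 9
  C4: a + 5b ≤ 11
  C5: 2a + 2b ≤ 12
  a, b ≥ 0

Evaluate the objective at each vertex of the feasible region:
  z(0, 0) = 0
  z(1.8, 0) = -10.8
  z(1, 2) = -20  ←
  z(0, 2.2) = -15.4
The minimum is at a = 1, b = 2.

a = 1, b = 2, z = -20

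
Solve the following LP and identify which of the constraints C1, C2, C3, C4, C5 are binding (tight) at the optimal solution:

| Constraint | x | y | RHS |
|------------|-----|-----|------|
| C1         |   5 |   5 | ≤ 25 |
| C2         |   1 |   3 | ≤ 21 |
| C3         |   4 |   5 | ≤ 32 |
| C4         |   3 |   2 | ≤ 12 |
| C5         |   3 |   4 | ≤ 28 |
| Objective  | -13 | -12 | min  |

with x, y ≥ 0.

At x = 2, y = 3, compute slack b - a·x for each constraint:
  C1: 25 − 25 = 0  (binding)
  C2: 21 − 11 = 10  (slack)
  C3: 32 − 23 = 9  (slack)
  C4: 12 − 12 = 0  (binding)
  C5: 28 − 18 = 10  (slack)

Optimal: x = 2, y = 3
Binding: C1, C4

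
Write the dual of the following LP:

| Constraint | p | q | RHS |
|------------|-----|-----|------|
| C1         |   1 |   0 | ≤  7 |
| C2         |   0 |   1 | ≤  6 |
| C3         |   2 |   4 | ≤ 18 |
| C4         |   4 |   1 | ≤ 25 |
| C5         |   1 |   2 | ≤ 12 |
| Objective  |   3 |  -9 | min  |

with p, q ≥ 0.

Primal min cᵀx s.t. Ax ≤ b, x ≥ 0  →  Dual max −bᵀy s.t. Aᵀy ≥ −c, y ≥ 0.

Maximize: z = -7y1 - 6y2 - 18y3 - 25y4 - 12y5

Subject to:
  y1 + 2y3 + 4y4 + y5 ≥ -3
  y2 + 4y3 + y4 + 2y5 ≥ 9
  y1, y2, y3, y4, y5 ≥ 0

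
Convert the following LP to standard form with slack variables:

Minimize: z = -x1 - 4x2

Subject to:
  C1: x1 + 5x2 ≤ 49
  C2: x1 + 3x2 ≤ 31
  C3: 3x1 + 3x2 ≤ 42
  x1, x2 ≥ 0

min z = -x1 - 4x2

s.t.
  x1 + 5x2 + s1 = 49
  x1 + 3x2 + s2 = 31
  3x1 + 3x2 + s3 = 42
  x1, x2, s1, s2, s3 ≥ 0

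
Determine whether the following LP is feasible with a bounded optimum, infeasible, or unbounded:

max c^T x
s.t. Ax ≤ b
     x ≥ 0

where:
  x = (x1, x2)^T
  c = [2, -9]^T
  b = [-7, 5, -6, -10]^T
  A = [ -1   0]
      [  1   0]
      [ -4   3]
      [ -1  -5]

Infeasible (no feasible solution exists)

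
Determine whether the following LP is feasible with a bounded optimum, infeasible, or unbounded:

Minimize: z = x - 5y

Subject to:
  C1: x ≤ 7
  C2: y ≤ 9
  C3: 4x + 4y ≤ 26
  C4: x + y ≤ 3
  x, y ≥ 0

Feasible with a bounded optimal solution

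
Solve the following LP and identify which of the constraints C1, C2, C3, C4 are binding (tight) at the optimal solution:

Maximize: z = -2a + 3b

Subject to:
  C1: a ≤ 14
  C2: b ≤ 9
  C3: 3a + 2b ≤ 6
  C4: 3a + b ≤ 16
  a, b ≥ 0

At a = 0, b = 3, compute slack b - a·x for each constraint:
  C1: 14 − 0 = 14  (slack)
  C2: 9 − 3 = 6  (slack)
  C3: 6 − 6 = 0  (binding)
  C4: 16 − 3 = 13  (slack)

Optimal: a = 0, b = 3
Binding: C3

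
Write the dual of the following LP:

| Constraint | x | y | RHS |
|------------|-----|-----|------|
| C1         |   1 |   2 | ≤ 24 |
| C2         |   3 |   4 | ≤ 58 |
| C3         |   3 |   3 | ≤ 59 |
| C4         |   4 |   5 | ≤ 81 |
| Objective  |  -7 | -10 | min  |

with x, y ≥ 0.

Primal min cᵀx s.t. Ax ≤ b, x ≥ 0  →  Dual max −bᵀy s.t. Aᵀy ≥ −c, y ≥ 0.

Maximize: z = -24y1 - 58y2 - 59y3 - 81y4

Subject to:
  y1 + 3y2 + 3y3 + 4y4 ≥ 7
  2y1 + 4y2 + 3y3 + 5y4 ≥ 10
  y1, y2, y3, y4 ≥ 0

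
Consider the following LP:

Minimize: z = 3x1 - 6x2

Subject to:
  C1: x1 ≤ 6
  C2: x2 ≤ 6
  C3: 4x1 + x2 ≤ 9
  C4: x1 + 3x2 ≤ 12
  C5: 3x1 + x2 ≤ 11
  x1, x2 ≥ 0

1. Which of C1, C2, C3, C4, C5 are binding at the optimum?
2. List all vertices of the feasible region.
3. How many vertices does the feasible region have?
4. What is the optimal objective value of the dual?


1. C4
2. (0, 0), (2.25, 0), (1.364, 3.545), (0, 4)
3. 4
4. -24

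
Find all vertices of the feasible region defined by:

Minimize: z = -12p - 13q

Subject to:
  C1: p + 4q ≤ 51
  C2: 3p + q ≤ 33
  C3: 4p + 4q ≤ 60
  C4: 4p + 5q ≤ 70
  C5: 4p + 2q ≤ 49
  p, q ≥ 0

(0, 0), (11, 0), (9, 6), (5, 10), (2.273, 12.18), (0, 12.75)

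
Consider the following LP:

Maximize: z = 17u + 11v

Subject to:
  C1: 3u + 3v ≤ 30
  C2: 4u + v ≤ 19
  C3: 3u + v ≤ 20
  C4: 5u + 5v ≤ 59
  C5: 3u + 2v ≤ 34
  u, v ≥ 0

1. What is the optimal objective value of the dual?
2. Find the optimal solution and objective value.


1. 128
2. u = 3, v = 7, z = 128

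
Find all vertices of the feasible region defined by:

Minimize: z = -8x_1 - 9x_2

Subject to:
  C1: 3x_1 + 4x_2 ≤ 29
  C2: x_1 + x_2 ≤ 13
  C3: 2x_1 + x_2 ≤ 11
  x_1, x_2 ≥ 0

(0, 0), (5.5, 0), (3, 5), (0, 7.25)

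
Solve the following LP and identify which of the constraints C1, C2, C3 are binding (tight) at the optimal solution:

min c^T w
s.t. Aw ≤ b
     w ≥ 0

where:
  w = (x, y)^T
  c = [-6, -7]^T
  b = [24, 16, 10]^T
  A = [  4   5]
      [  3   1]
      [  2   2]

At x = 1, y = 4, compute slack b - a·x for each constraint:
  C1: 24 − 24 = 0  (binding)
  C2: 16 − 7 = 9  (slack)
  C3: 10 − 10 = 0  (binding)

Optimal: x = 1, y = 4
Binding: C1, C3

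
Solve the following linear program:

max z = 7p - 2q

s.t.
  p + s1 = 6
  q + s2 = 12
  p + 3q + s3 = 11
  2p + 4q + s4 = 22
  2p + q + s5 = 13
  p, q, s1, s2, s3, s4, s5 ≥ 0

Evaluate the objective at each vertex of the feasible region:
  z(0, 0) = 0
  z(6, 0) = 42  ←
  z(6, 1) = 40
  z(5.6, 1.8) = 35.6
  z(0, 3.667) = -7.333
The maximum is at p = 6, q = 0.

p = 6, q = 0, z = 42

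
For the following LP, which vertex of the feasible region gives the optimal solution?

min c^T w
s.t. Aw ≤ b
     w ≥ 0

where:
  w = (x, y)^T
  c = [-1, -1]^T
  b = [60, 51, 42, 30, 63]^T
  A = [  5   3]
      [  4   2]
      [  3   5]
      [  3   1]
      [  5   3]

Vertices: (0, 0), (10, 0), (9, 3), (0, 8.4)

Evaluate the objective at each vertex of the feasible region:
  z(0, 0) = 0
  z(10, 0) = -10
  z(9, 3) = -12  ←
  z(0, 8.4) = -8.4
The minimum is at x = 9, y = 3.

(9, 3)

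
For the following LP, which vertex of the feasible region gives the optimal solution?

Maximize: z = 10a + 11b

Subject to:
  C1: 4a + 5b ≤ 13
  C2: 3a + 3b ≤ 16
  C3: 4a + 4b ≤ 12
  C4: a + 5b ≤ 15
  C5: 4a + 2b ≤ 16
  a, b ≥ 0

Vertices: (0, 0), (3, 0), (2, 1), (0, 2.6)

Evaluate the objective at each vertex of the feasible region:
  z(0, 0) = 0
  z(3, 0) = 30
  z(2, 1) = 31  ←
  z(0, 2.6) = 28.6
The maximum is at a = 2, b = 1.

(2, 1)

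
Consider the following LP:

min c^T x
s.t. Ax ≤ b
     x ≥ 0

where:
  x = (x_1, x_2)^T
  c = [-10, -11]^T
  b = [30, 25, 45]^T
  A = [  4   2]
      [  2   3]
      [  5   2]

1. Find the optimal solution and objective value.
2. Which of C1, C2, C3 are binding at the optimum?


1. x_1 = 5, x_2 = 5, z = -105
2. C1, C2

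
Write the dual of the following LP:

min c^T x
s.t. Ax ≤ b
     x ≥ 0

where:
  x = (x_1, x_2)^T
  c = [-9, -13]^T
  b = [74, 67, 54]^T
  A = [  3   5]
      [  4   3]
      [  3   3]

Primal min cᵀx s.t. Ax ≤ b, x ≥ 0  →  Dual max −bᵀy s.t. Aᵀy ≥ −c, y ≥ 0.

Maximize: z = -74y1 - 67y2 - 54y3

Subject to:
  3y1 + 4y2 + 3y3 ≥ 9
  5y1 + 3y2 + 3y3 ≥ 13
  y1, y2, y3 ≥ 0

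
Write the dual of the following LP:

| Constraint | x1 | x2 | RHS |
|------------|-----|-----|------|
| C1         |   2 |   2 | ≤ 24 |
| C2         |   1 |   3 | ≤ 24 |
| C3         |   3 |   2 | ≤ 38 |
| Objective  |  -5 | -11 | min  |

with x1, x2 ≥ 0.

Primal min cᵀx s.t. Ax ≤ b, x ≥ 0  →  Dual max −bᵀy s.t. Aᵀy ≥ −c, y ≥ 0.

Maximize: z = -24y1 - 24y2 - 38y3

Subject to:
  2y1 + y2 + 3y3 ≥ 5
  2y1 + 3y2 + 2y3 ≥ 11
  y1, y2, y3 ≥ 0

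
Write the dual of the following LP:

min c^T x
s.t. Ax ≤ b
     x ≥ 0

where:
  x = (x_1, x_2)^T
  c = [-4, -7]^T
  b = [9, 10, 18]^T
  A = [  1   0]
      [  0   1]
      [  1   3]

Primal min cᵀx s.t. Ax ≤ b, x ≥ 0  →  Dual max −bᵀy s.t. Aᵀy ≥ −c, y ≥ 0.

Maximize: z = -9y1 - 10y2 - 18y3

Subject to:
  y1 + y3 ≥ 4
  y2 + 3y3 ≥ 7
  y1, y2, y3 ≥ 0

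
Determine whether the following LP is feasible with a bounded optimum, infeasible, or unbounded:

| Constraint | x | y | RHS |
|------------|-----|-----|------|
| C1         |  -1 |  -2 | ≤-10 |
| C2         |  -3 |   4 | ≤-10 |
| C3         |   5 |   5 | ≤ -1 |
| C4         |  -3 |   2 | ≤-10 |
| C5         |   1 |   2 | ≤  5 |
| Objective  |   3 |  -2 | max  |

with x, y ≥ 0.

Infeasible (no feasible solution exists)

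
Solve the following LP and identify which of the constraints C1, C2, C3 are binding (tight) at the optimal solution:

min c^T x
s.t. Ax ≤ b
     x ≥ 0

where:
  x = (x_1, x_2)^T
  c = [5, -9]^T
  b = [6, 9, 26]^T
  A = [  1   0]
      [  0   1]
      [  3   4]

At x_1 = 0, x_2 = 6.5, compute slack b - a·x for each constraint:
  C1: 6 − 0 = 6  (slack)
  C2: 9 − 6.5 = 2.5  (slack)
  C3: 26 − 26 = 0  (binding)

Optimal: x_1 = 0, x_2 = 6.5
Binding: C3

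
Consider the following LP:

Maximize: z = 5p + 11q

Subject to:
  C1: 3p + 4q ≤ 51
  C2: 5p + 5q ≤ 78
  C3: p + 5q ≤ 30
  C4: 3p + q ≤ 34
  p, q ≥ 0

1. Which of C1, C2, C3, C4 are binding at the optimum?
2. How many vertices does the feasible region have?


1. C3, C4
2. 4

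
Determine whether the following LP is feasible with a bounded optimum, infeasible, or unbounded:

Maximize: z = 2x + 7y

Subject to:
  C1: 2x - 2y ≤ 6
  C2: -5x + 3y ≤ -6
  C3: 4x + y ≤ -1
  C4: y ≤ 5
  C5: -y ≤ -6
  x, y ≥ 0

Infeasible (no feasible solution exists)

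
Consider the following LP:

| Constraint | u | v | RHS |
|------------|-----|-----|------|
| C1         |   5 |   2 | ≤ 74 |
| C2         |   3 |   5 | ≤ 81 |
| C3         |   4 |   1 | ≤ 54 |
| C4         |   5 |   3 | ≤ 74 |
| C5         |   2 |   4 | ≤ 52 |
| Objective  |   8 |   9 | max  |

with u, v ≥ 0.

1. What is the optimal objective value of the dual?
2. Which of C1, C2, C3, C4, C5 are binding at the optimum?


1. 152
2. C4, C5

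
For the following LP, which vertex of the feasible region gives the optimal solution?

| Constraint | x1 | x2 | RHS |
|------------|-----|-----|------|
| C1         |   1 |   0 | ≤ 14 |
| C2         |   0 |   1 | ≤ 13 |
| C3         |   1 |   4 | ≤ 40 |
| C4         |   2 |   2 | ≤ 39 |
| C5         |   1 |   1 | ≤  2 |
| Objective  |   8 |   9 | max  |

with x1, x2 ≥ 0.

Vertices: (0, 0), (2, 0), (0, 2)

Evaluate the objective at each vertex of the feasible region:
  z(0, 0) = 0
  z(2, 0) = 16
  z(0, 2) = 18  ←
The maximum is at x1 = 0, x2 = 2.

(0, 2)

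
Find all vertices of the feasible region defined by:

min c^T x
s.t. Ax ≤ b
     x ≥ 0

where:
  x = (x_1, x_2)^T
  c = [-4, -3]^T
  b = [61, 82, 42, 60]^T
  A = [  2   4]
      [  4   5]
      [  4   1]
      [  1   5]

(0, 0), (10.5, 0), (8, 10), (7.333, 10.53), (0, 12)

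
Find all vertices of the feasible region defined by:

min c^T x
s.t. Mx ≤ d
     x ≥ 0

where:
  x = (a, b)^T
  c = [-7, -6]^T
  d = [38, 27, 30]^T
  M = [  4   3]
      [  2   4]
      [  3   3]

(0, 0), (9.5, 0), (8, 2), (6.5, 3.5), (0, 6.75)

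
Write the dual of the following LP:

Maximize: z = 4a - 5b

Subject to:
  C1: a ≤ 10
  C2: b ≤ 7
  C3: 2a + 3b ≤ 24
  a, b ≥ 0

Primal max cᵀx s.t. Ax ≤ b, x ≥ 0  →  Dual min bᵀy s.t. Aᵀy ≥ c, y ≥ 0.

Minimize: z = 10y1 + 7y2 + 24y3

Subject to:
  y1 + 2y3 ≥ 4
  y2 + 3y3 ≥ -5
  y1, y2, y3 ≥ 0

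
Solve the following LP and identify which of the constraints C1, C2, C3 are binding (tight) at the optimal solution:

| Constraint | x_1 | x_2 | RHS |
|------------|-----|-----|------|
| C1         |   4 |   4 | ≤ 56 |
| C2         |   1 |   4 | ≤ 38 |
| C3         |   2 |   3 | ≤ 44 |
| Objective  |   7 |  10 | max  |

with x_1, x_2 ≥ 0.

At x_1 = 6, x_2 = 8, compute slack b - a·x for each constraint:
  C1: 56 − 56 = 0  (binding)
  C2: 38 − 38 = 0  (binding)
  C3: 44 − 36 = 8  (slack)

Optimal: x_1 = 6, x_2 = 8
Binding: C1, C2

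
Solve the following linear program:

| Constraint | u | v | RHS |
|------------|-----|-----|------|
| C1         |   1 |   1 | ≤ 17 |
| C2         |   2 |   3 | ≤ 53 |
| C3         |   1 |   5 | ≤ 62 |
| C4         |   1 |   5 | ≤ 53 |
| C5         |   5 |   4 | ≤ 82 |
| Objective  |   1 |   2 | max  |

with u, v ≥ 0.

Evaluate the objective at each vertex of the feasible region:
  z(0, 0) = 0
  z(16.4, 0) = 16.4
  z(14, 3) = 20
  z(8, 9) = 26  ←
  z(0, 10.6) = 21.2
The maximum is at u = 8, v = 9.

u = 8, v = 9, z = 26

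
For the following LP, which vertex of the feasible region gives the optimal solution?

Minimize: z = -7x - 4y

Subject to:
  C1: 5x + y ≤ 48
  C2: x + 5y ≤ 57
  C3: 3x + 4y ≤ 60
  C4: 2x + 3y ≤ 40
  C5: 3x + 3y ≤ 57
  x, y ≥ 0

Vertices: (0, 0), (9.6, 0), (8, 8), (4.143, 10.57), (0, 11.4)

Evaluate the objective at each vertex of the feasible region:
  z(0, 0) = 0
  z(9.6, 0) = -67.2
  z(8, 8) = -88  ←
  z(4.143, 10.57) = -71.29
  z(0, 11.4) = -45.6
The minimum is at x = 8, y = 8.

(8, 8)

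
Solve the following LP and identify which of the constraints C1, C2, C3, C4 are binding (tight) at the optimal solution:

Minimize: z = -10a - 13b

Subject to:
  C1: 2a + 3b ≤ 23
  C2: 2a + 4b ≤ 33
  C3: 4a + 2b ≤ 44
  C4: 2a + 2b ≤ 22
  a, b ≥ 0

At a = 10, b = 1, compute slack b - a·x for each constraint:
  C1: 23 − 23 = 0  (binding)
  C2: 33 − 24 = 9  (slack)
  C3: 44 − 42 = 2  (slack)
  C4: 22 − 22 = 0  (binding)

Optimal: a = 10, b = 1
Binding: C1, C4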